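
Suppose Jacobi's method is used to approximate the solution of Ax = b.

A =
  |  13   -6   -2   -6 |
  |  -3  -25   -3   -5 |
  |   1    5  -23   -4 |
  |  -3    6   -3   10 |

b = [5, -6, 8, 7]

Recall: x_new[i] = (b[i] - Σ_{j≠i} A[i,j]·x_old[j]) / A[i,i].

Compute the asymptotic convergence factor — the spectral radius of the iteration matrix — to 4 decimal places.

A = D + L + U where D = diag(13, -25, -23, 10).
Jacobi: T = -D⁻¹(L+U), T[0,1] = -(-6)/(13) = +0.4615; T[0,0] = 0.
  T[0,:] = [+0.0000  +0.4615  +0.1538  +0.4615]
  T[1,:] = [-0.1200  +0.0000  -0.1200  -0.2000]
  T[2,:] = [+0.0435  +0.2174  +0.0000  -0.1739]
  T[3,:] = [+0.3000  -0.6000  +0.3000  +0.0000]
|roots of det(T-λI)|: 0.4170, 0.3152, 0.3152, 0.1085.
ρ = 0.4170; 0.4170 < 1 ⇒ converges.

0.4170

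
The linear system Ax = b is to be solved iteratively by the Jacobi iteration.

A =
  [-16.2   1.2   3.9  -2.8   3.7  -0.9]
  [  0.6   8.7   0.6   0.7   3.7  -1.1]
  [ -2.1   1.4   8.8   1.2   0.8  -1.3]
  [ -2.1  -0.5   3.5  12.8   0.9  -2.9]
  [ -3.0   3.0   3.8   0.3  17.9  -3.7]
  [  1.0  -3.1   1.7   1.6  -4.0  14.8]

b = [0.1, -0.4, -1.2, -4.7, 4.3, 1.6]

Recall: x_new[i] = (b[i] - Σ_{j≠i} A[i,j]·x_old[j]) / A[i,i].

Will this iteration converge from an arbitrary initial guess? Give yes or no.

A = D + L + U where D = diag(-16.2, 8.7, 8.8, 12.8, 17.9, 14.8).
Jacobi T = -D⁻¹(L+U): T[4,3] = -(0.3)/(17.9) = -0.0168; T[4,4] = 0.
  T[0,:] = [+0.0000, +0.0741, +0.2407, -0.1728, +0.2284, -0.0556]
  T[1,:] = [-0.0690, +0.0000, -0.0690, -0.0805, -0.4253, +0.1264]
  T[2,:] = [+0.2386, -0.1591, +0.0000, -0.1364, -0.0909, +0.1477]
  T[3,:] = [+0.1641, +0.0391, -0.2734, +0.0000, -0.0703, +0.2266]
  T[4,:] = [+0.1676, -0.1676, -0.2123, -0.0168, +0.0000, +0.2067]
  T[5,:] = [-0.0676, +0.2095, -0.1149, -0.1081, +0.2703, +0.0000]
eigenvalue magnitudes: 0.6062, 0.3106, 0.3106, 0.1836, 0.1836, 0.0731.
ρ(T) = max|λ| = 0.6062; 0.6062 < 1, so it converges for any x₀.

yes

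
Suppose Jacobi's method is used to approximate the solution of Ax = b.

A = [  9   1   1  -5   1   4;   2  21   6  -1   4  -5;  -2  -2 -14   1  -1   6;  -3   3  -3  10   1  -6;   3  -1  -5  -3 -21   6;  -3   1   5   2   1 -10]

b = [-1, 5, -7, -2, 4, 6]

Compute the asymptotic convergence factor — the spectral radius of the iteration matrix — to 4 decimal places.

Split A = D + L + U, D = diag(9, 21, -14, 10, -21, -10).
Jacobi T = -D⁻¹(L+U): T[1,0] = -(2)/(21) = -0.0952; T[1,1] = 0.
  T[0,:] = [+0.0000, -0.1111, -0.1111, +0.5556, -0.1111, -0.4444]
  T[1,:] = [-0.0952, +0.0000, -0.2857, +0.0476, -0.1905, +0.2381]
  T[2,:] = [-0.1429, -0.1429, +0.0000, +0.0714, -0.0714, +0.4286]
  T[3,:] = [+0.3000, -0.3000, +0.3000, +0.0000, -0.1000, +0.6000]
  T[4,:] = [+0.1429, -0.0476, -0.2381, -0.1429, +0.0000, +0.2857]
  T[5,:] = [-0.3000, +0.1000, +0.5000, +0.2000, +0.1000, +0.0000]
|λ(T)| sorted: 0.8598, 0.5740, 0.5740, 0.4451, 0.1128, 0.1128.
ρ(T) = max|λ| = 0.8598; 0.8598 < 1 ⇒ converges.

0.8598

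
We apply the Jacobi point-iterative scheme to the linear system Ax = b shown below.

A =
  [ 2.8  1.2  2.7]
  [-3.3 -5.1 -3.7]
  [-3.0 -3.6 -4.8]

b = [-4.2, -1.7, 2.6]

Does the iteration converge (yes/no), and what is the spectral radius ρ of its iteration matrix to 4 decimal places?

Split A = D + L + U, D = diag(2.8, -5.1, -4.8).
T_J = -D⁻¹(L+U): T[2,1] = -(-3.6)/(-4.8) = -0.7500; T[2,2] = 0.
  T[0,:] = [+0.0000  -0.4286  -0.9643]
  T[1,:] = [-0.6471  +0.0000  -0.7255]
  T[2,:] = [-0.6250  -0.7500  +0.0000]
moduli |λ_i(T)| = 1.3799, 0.6928, 0.6928.
ρ = 1.3799; 1.3799 > 1, so it fails to converge.

no, ρ = 1.3799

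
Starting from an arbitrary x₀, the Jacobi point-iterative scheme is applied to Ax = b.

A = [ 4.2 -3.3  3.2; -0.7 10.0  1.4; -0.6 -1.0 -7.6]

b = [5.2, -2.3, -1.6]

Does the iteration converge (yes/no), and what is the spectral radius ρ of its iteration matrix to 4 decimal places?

yes, ρ = 0.4141

Write A = D+L+U with D = diag(4.2, 10, -7.6).
Jacobi T = -D⁻¹(L+U): T[2,1] = -(-1)/(-7.6) = -0.1316; T[2,2] = 0.
  T[0,:] = [+0.0000  +0.7857  -0.7619]
  T[1,:] = [+0.0700  +0.0000  -0.1400]
  T[2,:] = [-0.0789  -0.1316  +0.0000]
|eigenvalues of T|: 0.4141, 0.2774, 0.1367.
spectral radius ρ = 0.4141; 0.4141 < 1: convergent.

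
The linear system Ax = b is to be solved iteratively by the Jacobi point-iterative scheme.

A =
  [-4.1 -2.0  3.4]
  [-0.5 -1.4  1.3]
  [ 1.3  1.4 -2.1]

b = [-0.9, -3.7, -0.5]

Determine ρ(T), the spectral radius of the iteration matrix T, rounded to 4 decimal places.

1.2945

Split A = D + L + U, D = diag(-4.1, -1.4, -2.1).
Jacobi T = -D⁻¹(L+U): T[2,0] = -(1.3)/(-2.1) = +0.6190; T[2,2] = 0.
  T[0,:] = [+0.0000 -0.4878 +0.8293]
  T[1,:] = [-0.3571 +0.0000 +0.9286]
  T[2,:] = [+0.6190 +0.6667 +0.0000]
|roots of det(T-λI)|: 1.2945, 0.8704, 0.4241.
ρ = 1.2945; 1.2945 > 1 ⇒ diverges.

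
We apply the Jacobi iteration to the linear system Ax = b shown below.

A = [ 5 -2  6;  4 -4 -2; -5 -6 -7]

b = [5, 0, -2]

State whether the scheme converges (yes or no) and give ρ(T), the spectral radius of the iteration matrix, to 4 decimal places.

no, ρ = 1.5608

Write A = D+L+U with D = diag(5, -4, -7).
Jacobi: T = -D⁻¹(L+U), T[2,1] = -(-6)/(-7) = -0.8571; T[2,2] = 0.
  T[0,:] = [+0.0000 +0.4000 -1.2000]
  T[1,:] = [+1.0000 +0.0000 -0.5000]
  T[2,:] = [-0.7143 -0.8571 +0.0000]
|roots of det(T-λI)|: 1.5608, 0.8663, 0.8663.
ρ = 1.5608; 1.5608 > 1 ⇒ diverges.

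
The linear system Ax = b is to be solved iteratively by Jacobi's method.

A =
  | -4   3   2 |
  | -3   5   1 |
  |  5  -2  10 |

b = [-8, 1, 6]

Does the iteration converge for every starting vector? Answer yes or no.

yes

Diagonal D = diag(-4, 5, 10); L, U strict lower/upper.
Jacobi: T = -D⁻¹(L+U), T[1,0] = -(-3)/(5) = +0.6000; T[1,1] = 0.
  T[0,:] = [+0.0000  +0.7500  +0.5000]
  T[1,:] = [+0.6000  +0.0000  -0.2000]
  T[2,:] = [-0.5000  +0.2000  +0.0000]
|roots of det(T-λI)|: 0.6158, 0.4682, 0.4682.
ρ = 0.6158; 0.6158 < 1 ⇒ converges.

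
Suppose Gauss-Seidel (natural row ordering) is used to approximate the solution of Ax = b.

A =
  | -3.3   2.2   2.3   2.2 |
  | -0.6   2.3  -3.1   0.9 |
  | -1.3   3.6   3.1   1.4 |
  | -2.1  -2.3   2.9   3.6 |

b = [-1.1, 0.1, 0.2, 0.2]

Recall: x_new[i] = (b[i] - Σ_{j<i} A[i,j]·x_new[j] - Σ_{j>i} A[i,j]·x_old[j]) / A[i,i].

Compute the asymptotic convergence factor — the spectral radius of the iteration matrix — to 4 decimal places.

Diagonal D = diag(-3.3, 2.3, 3.1, 3.6); L, U strict lower/upper.
GS T = -(D+L)⁻¹U: row 0 first, T[0,1] = -(2.2)/(-3.3) = +0.6667; later rows by forward substitution.
  T[0,:] = [+0.0000, +0.6667, +0.6970, +0.6667]
  T[1,:] = [+0.0000, +0.1739, +1.5296, -0.2174]
  T[2,:] = [+0.0000, +0.0776, -1.4841, +0.0804]
  T[3,:] = [+0.0000, +0.4375, +2.5794, +0.1852]
|λ(T)| sorted: 1.6539, 0.3783, 0.3783, 0.0000.
ρ = 1.6539; 1.6539 > 1, so it fails to converge.

1.6539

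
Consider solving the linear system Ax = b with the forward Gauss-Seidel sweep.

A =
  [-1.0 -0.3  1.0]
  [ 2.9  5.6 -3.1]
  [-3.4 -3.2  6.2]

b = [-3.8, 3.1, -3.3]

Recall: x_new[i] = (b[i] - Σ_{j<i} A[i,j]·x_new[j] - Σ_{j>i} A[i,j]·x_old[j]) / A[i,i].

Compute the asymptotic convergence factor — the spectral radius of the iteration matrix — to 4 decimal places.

0.5594

Diagonal D = diag(-1, 5.6, 6.2); L, U strict lower/upper.
T_GS = -(D+L)⁻¹U: row 0 first, T[0,2] = -(1)/(-1) = +1.0000; later rows by forward substitution.
  T[0,:] = [+0.0000, -0.3000, +1.0000]
  T[1,:] = [+0.0000, +0.1554, +0.0357]
  T[2,:] = [+0.0000, -0.0843, +0.5668]
|roots of det(T-λI)|: 0.5594, 0.1628, 0.0000.
spectral radius ρ = 0.5594; 0.5594 < 1, so it converges for any x₀.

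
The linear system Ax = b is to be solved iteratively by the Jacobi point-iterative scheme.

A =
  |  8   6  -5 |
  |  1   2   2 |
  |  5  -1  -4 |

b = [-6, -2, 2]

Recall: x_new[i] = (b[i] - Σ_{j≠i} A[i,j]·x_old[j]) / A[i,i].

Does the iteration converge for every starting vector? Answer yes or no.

Diagonal D = diag(8, 2, -4); L, U strict lower/upper.
Jacobi T = -D⁻¹(L+U): T[2,1] = -(-1)/(-4) = -0.2500; T[2,2] = 0.
  T[0,:] = [+0.0000  -0.7500  +0.6250]
  T[1,:] = [-0.5000  +0.0000  -1.0000]
  T[2,:] = [+1.2500  -0.2500  +0.0000]
|roots of det(T-λI)|: 1.4512, 0.8366, 0.8366.
ρ = 1.4512; 1.4512 > 1, so it fails to converge.

no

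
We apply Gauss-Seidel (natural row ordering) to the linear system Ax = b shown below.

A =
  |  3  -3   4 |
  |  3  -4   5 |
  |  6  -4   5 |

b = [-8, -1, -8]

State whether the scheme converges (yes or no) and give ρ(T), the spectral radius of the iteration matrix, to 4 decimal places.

no, ρ = 1.6294

Let D = diag(3, -4, 5); L, U the strict triangles.
Gauss-Seidel: T = -(D+L)⁻¹U, row 0 first, T[0,2] = -(4)/(3) = -1.3333; later rows by forward substitution.
  T[0,:] = [+0.0000  +1.0000  -1.3333]
  T[1,:] = [+0.0000  +0.7500  +0.2500]
  T[2,:] = [+0.0000  -0.6000  +1.8000]
|λ(T)| sorted: 1.6294, 0.9206, 0.0000.
ρ(T) = max|λ| = 1.6294; 1.6294 > 1 ⇒ diverges.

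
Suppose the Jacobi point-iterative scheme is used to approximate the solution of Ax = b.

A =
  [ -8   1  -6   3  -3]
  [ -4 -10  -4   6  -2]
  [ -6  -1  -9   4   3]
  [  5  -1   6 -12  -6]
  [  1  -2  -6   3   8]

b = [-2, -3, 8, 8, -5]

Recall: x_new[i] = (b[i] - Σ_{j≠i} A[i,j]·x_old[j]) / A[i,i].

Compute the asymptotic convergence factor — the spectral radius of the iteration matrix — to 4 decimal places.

A = D + L + U where D = diag(-8, -10, -9, -12, 8).
Jacobi T = -D⁻¹(L+U): T[4,2] = -(-6)/(8) = +0.7500; T[4,4] = 0.
  T[0,:] = [+0.0000 +0.1250 -0.7500 +0.3750 -0.3750]
  T[1,:] = [-0.4000 +0.0000 -0.4000 +0.6000 -0.2000]
  T[2,:] = [-0.6667 -0.1111 +0.0000 +0.4444 +0.3333]
  T[3,:] = [+0.4167 -0.0833 +0.5000 +0.0000 -0.5000]
  T[4,:] = [-0.1250 +0.2500 +0.7500 -0.3750 +0.0000]
|eigenvalues of T|: 1.2074, 1.0258, 0.1938, 0.1290, 0.1290.
spectral radius ρ = 1.2074; 1.2074 > 1: divergent.

1.2074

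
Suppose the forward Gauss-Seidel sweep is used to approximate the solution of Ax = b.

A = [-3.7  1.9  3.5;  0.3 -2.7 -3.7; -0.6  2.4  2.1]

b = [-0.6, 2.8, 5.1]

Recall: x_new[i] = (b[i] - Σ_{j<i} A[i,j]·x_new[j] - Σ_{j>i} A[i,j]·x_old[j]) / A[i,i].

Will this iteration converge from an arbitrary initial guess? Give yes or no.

Let D = diag(-3.7, -2.7, 2.1); L, U the strict triangles.
GS T = -(D+L)⁻¹U: row 0 first, T[0,1] = -(1.9)/(-3.7) = +0.5135; later rows by forward substitution.
  T[0,:] = [+0.0000 +0.5135 +0.9459]
  T[1,:] = [+0.0000 +0.0571 -1.2653]
  T[2,:] = [+0.0000 +0.0815 +1.7163]
|eigenvalues of T|: 1.6516, 0.1217, 0.0000.
ρ = 1.6516; 1.6516 > 1: divergent.

no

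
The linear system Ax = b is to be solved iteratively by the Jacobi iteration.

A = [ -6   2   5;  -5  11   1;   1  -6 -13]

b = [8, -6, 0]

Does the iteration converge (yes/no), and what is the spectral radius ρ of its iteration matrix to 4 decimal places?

yes, ρ = 0.7117

Let D = diag(-6, 11, -13); L, U the strict triangles.
Jacobi: T = -D⁻¹(L+U), T[2,1] = -(-6)/(-13) = -0.4615; T[2,2] = 0.
  T[0,:] = [+0.0000 +0.3333 +0.8333]
  T[1,:] = [+0.4545 +0.0000 -0.0909]
  T[2,:] = [+0.0769 -0.4615 +0.0000]
eigenvalue magnitudes: 0.7117, 0.4989, 0.4989.
ρ(T) = max|λ| = 0.7117; 0.7117 < 1: convergent.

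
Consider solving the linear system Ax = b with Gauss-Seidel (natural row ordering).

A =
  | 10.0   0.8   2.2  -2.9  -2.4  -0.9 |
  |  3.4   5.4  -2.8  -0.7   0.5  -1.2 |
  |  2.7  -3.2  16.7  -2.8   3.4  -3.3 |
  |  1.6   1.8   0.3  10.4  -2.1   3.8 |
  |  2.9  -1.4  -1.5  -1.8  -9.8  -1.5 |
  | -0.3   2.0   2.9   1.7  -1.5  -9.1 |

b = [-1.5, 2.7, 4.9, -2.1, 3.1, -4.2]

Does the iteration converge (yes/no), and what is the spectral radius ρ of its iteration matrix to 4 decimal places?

yes, ρ = 0.5460

A = D + L + U where D = diag(10, 5.4, 16.7, 10.4, -9.8, -9.1).
GS T = -(D+L)⁻¹U: row 0 first, T[0,2] = -(2.2)/(10) = -0.2200; later rows by forward substitution.
  T[0,:] = [+0.0000, -0.0800, -0.2200, +0.2900, +0.2400, +0.0900]
  T[1,:] = [+0.0000, +0.0504, +0.6570, -0.0530, -0.2437, +0.1656]
  T[2,:] = [+0.0000, +0.0226, +0.1615, +0.1106, -0.2891, +0.2148]
  T[3,:] = [+0.0000, +0.0029, -0.0845, -0.0386, +0.2155, -0.4141]
  T[4,:] = [+0.0000, -0.0349, -0.1682, +0.0835, +0.1105, -0.1069]
  T[5,:] = [+0.0000, +0.0272, +0.2150, -0.0069, -0.1316, +0.0421]
|eigenvalues of T|: 0.5460, 0.2139, 0.0506, 0.0506, 0.0237, 0.0000.
ρ(T) = max|λ| = 0.5460; 0.5460 < 1 ⇒ converges.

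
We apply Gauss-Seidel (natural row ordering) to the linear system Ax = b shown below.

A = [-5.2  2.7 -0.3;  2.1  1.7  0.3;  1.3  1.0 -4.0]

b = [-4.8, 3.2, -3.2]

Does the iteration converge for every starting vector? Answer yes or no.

A = D + L + U where D = diag(-5.2, 1.7, -4).
GS T = -(D+L)⁻¹U: row 0 first, T[0,1] = -(2.7)/(-5.2) = +0.5192; later rows by forward substitution.
  T[0,:] = [+0.0000  +0.5192  -0.0577]
  T[1,:] = [+0.0000  -0.6414  -0.1052]
  T[2,:] = [+0.0000  +0.0084  -0.0451]
eigenvalue magnitudes: 0.6399, 0.0465, 0.0000.
ρ(T) = max|λ| = 0.6399; 0.6399 < 1: convergent.

yes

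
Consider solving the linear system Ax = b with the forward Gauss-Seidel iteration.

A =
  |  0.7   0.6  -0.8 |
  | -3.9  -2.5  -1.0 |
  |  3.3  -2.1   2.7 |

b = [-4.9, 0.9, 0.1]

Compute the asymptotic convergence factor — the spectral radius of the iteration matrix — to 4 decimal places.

1.4730

Split A = D + L + U, D = diag(0.7, -2.5, 2.7).
T_GS = -(D+L)⁻¹U: row 0 first, T[0,1] = -(0.6)/(0.7) = -0.8571; later rows by forward substitution.
  T[0,:] = [+0.0000 -0.8571 +1.1429]
  T[1,:] = [+0.0000 +1.3371 -2.1829]
  T[2,:] = [+0.0000 +2.0876 -3.0946]
moduli |λ_i(T)| = 1.4730, 0.2845, 0.0000.
ρ(T) = max|λ| = 1.4730; 1.4730 > 1 ⇒ diverges.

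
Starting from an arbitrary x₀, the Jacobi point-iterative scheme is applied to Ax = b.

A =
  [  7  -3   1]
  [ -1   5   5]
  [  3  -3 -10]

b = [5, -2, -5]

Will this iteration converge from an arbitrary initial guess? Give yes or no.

yes

Diagonal D = diag(7, 5, -10); L, U strict lower/upper.
Jacobi T = -D⁻¹(L+U): T[2,0] = -(3)/(-10) = +0.3000; T[2,2] = 0.
  T[0,:] = [+0.0000  +0.4286  -0.1429]
  T[1,:] = [+0.2000  +0.0000  -1.0000]
  T[2,:] = [+0.3000  -0.3000  +0.0000]
|λ(T)| sorted: 0.7147, 0.4098, 0.4098.
spectral radius ρ = 0.7147; 0.7147 < 1 ⇒ converges.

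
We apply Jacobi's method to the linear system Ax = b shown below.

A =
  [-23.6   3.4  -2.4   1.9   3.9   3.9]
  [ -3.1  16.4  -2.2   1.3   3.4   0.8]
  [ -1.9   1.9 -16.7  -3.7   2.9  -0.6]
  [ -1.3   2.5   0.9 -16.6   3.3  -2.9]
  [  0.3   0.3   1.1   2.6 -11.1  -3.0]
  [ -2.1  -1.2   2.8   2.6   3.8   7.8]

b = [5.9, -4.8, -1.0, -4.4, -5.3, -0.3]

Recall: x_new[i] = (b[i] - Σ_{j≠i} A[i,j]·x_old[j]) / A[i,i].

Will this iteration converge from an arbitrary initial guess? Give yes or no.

Split A = D + L + U, D = diag(-23.6, 16.4, -16.7, -16.6, -11.1, 7.8).
Jacobi: T = -D⁻¹(L+U), T[4,5] = -(-3)/(-11.1) = -0.2703; T[4,4] = 0.
  T[0,:] = [+0.0000, +0.1441, -0.1017, +0.0805, +0.1653, +0.1653]
  T[1,:] = [+0.1890, +0.0000, +0.1341, -0.0793, -0.2073, -0.0488]
  T[2,:] = [-0.1138, +0.1138, +0.0000, -0.2216, +0.1737, -0.0359]
  T[3,:] = [-0.0783, +0.1506, +0.0542, +0.0000, +0.1988, -0.1747]
  T[4,:] = [+0.0270, +0.0270, +0.0991, +0.2342, +0.0000, -0.2703]
  T[5,:] = [+0.2692, +0.1538, -0.3590, -0.3333, -0.4872, +0.0000]
|roots of det(T-λI)|: 0.5699, 0.4270, 0.4270, 0.1316, 0.1316, 0.0023.
ρ(T) = max|λ| = 0.5699; 0.5699 < 1: convergent.

yes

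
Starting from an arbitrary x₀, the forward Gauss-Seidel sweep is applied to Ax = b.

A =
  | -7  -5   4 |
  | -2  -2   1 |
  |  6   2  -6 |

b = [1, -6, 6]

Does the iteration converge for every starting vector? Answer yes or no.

yes

Write A = D+L+U with D = diag(-7, -2, -6).
GS T = -(D+L)⁻¹U: row 0 first, T[0,2] = -(4)/(-7) = +0.5714; later rows by forward substitution.
  T[0,:] = [+0.0000 -0.7143 +0.5714]
  T[1,:] = [+0.0000 +0.7143 -0.0714]
  T[2,:] = [+0.0000 -0.4762 +0.5476]
eigenvalue magnitudes: 0.8333, 0.4286, 0.0000.
spectral radius ρ = 0.8333; 0.8333 < 1, so it converges for any x₀.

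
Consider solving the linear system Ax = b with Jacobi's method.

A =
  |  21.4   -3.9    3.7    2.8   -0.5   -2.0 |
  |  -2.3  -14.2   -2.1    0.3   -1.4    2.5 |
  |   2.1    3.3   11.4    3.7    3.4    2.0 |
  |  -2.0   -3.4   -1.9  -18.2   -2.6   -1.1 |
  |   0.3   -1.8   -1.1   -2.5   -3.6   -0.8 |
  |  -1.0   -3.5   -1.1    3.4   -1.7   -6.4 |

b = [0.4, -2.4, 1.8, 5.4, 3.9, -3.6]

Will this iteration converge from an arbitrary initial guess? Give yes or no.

Diagonal D = diag(21.4, -14.2, 11.4, -18.2, -3.6, -6.4); L, U strict lower/upper.
Jacobi T = -D⁻¹(L+U): T[0,1] = -(-3.9)/(21.4) = +0.1822; T[0,0] = 0.
  T[0,:] = [+0.0000, +0.1822, -0.1729, -0.1308, +0.0234, +0.0935]
  T[1,:] = [-0.1620, +0.0000, -0.1479, +0.0211, -0.0986, +0.1761]
  T[2,:] = [-0.1842, -0.2895, +0.0000, -0.3246, -0.2982, -0.1754]
  T[3,:] = [-0.1099, -0.1868, -0.1044, +0.0000, -0.1429, -0.0604]
  T[4,:] = [+0.0833, -0.5000, -0.3056, -0.6944, +0.0000, -0.2222]
  T[5,:] = [-0.1562, -0.5469, -0.1719, +0.5312, -0.2656, +0.0000]
|λ(T)| sorted: 0.7317, 0.3926, 0.2919, 0.2919, 0.1052, 0.1052.
spectral radius ρ = 0.7317; 0.7317 < 1, so it converges for any x₀.

yes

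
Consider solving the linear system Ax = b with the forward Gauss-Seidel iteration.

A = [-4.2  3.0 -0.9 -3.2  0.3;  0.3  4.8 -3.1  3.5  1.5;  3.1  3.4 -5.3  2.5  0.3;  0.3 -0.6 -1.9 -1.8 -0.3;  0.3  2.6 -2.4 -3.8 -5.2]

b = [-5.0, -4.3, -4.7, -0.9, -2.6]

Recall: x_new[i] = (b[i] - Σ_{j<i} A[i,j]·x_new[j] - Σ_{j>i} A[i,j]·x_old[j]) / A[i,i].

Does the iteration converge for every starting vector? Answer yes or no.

no

Split A = D + L + U, D = diag(-4.2, 4.8, -5.3, -1.8, -5.2).
T_GS = -(D+L)⁻¹U: row 0 first, T[0,2] = -(-0.9)/(-4.2) = -0.2143; later rows by forward substitution.
  T[0,:] = [+0.0000, +0.7143, -0.2143, -0.7619, +0.0714]
  T[1,:] = [+0.0000, -0.0446, +0.6592, -0.6815, -0.3170]
  T[2,:] = [+0.0000, +0.3892, +0.2976, -0.4112, -0.1050]
  T[3,:] = [+0.0000, -0.2768, -0.5696, +0.5342, +0.0617]
  T[4,:] = [+0.0000, +0.0416, +0.5961, -0.5853, -0.1510]
|λ(T)| sorted: 1.1284, 0.5031, 0.0664, 0.0555, 0.0000.
ρ(T) = max|λ| = 1.1284; 1.1284 > 1 ⇒ diverges.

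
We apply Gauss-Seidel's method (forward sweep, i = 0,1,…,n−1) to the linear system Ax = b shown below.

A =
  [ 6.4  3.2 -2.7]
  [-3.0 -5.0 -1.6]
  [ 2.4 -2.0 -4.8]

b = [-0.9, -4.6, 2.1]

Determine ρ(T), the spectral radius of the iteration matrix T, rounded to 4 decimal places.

0.8445

A = D + L + U where D = diag(6.4, -5, -4.8).
GS T = -(D+L)⁻¹U: row 0 first, T[0,1] = -(3.2)/(6.4) = -0.5000; later rows by forward substitution.
  T[0,:] = [+0.0000, -0.5000, +0.4219]
  T[1,:] = [+0.0000, +0.3000, -0.5731]
  T[2,:] = [+0.0000, -0.3750, +0.4497]
|roots of det(T-λI)|: 0.8445, 0.0947, 0.0000.
spectral radius ρ = 0.8445; 0.8445 < 1: convergent.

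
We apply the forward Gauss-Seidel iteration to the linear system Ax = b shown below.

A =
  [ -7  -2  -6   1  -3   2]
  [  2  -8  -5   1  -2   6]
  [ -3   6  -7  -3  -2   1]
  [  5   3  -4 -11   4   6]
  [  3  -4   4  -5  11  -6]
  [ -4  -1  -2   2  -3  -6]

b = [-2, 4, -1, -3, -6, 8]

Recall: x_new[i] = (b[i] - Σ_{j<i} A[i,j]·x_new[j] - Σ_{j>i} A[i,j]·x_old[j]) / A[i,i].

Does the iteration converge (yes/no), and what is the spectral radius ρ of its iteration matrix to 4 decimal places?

Diagonal D = diag(-7, -8, -7, -11, 11, -6); L, U strict lower/upper.
GS T = -(D+L)⁻¹U: row 0 first, T[0,5] = -(2)/(-7) = +0.2857; later rows by forward substitution.
  T[0,:] = [+0.0000, -0.2857, -0.8571, +0.1429, -0.4286, +0.2857]
  T[1,:] = [+0.0000, -0.0714, -0.8393, +0.1607, -0.3571, +0.8214]
  T[2,:] = [+0.0000, +0.0612, -0.3520, -0.3520, -0.4082, +0.7245]
  T[3,:] = [+0.0000, -0.1716, -0.4905, +0.2368, +0.2199, +0.6359]
  T[4,:] = [+0.0000, -0.0483, -0.1664, +0.2551, +0.2354, +0.7918]
  T[5,:] = [+0.0000, +0.1489, +0.7483, -0.0533, +0.4369, -0.7528]
|roots of det(T-λI)|: 1.6580, 0.5072, 0.4032, 0.1959, 0.1524, 0.0000.
ρ = 1.6580; 1.6580 > 1 ⇒ diverges.

no, ρ = 1.6580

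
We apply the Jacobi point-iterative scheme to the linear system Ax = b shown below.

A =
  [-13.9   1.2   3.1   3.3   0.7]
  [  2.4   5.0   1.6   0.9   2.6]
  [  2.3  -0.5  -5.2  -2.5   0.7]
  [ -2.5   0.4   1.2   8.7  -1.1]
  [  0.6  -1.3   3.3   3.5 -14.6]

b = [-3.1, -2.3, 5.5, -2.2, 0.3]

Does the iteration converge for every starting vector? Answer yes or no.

yes

A = D + L + U where D = diag(-13.9, 5, -5.2, 8.7, -14.6).
T_J = -D⁻¹(L+U): T[0,3] = -(3.3)/(-13.9) = +0.2374; T[0,0] = 0.
  T[0,:] = [+0.0000  +0.0863  +0.2230  +0.2374  +0.0504]
  T[1,:] = [-0.4800  +0.0000  -0.3200  -0.1800  -0.5200]
  T[2,:] = [+0.4423  -0.0962  +0.0000  -0.4808  +0.1346]
  T[3,:] = [+0.2874  -0.0460  -0.1379  +0.0000  +0.1264]
  T[4,:] = [+0.0411  -0.0890  +0.2260  +0.2397  +0.0000]
moduli |λ_i(T)| = 0.5885, 0.4151, 0.2930, 0.2444, 0.1248.
ρ(T) = max|λ| = 0.5885; 0.5885 < 1: convergent.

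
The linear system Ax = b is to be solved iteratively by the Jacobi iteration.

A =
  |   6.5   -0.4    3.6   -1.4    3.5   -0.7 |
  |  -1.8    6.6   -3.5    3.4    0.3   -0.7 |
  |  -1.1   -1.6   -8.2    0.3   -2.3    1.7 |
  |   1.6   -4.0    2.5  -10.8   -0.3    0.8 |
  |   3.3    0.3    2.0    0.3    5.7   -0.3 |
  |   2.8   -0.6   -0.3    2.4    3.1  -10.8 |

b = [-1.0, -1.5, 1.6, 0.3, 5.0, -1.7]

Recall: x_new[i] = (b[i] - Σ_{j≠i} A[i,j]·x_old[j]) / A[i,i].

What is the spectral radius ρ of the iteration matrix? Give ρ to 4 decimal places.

0.8469

Write A = D+L+U with D = diag(6.5, 6.6, -8.2, -10.8, 5.7, -10.8).
T_J = -D⁻¹(L+U): T[1,4] = -(0.3)/(6.6) = -0.0455; T[1,1] = 0.
  T[0,:] = [+0.0000, +0.0615, -0.5538, +0.2154, -0.5385, +0.1077]
  T[1,:] = [+0.2727, +0.0000, +0.5303, -0.5152, -0.0455, +0.1061]
  T[2,:] = [-0.1341, -0.1951, +0.0000, +0.0366, -0.2805, +0.2073]
  T[3,:] = [+0.1481, -0.3704, +0.2315, +0.0000, -0.0278, +0.0741]
  T[4,:] = [-0.5789, -0.0526, -0.3509, -0.0526, +0.0000, +0.0526]
  T[5,:] = [+0.2593, -0.0556, -0.0278, +0.2222, +0.2870, +0.0000]
|roots of det(T-λI)|: 0.8469, 0.5716, 0.4265, 0.3198, 0.2376, 0.2376.
ρ(T) = max|λ| = 0.8469; 0.8469 < 1: convergent.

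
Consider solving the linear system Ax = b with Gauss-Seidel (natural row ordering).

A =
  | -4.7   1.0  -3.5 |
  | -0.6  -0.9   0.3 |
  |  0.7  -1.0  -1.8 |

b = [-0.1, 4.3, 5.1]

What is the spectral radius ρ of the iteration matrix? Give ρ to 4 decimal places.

Split A = D + L + U, D = diag(-4.7, -0.9, -1.8).
Gauss-Seidel: T = -(D+L)⁻¹U, row 0 first, T[0,1] = -(1)/(-4.7) = +0.2128; later rows by forward substitution.
  T[0,:] = [+0.0000, +0.2128, -0.7447]
  T[1,:] = [+0.0000, -0.1418, +0.8298]
  T[2,:] = [+0.0000, +0.1615, -0.7506]
|roots of det(T-λI)|: 0.9223, 0.0299, 0.0000.
ρ(T) = max|λ| = 0.9223; 0.9223 < 1 ⇒ converges.

0.9223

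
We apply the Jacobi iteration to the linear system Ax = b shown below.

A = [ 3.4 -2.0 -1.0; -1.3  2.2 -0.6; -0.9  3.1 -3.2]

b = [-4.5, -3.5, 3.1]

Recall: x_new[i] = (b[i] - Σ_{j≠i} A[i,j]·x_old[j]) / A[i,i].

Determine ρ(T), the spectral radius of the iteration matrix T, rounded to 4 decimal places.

Let D = diag(3.4, 2.2, -3.2); L, U the strict triangles.
Jacobi: T = -D⁻¹(L+U), T[2,1] = -(3.1)/(-3.2) = +0.9688; T[2,2] = 0.
  T[0,:] = [+0.0000 +0.5882 +0.2941]
  T[1,:] = [+0.5909 +0.0000 +0.2727]
  T[2,:] = [-0.2812 +0.9688 +0.0000]
eigenvalue magnitudes: 0.8238, 0.5536, 0.2702.
spectral radius ρ = 0.8238; 0.8238 < 1: convergent.

0.8238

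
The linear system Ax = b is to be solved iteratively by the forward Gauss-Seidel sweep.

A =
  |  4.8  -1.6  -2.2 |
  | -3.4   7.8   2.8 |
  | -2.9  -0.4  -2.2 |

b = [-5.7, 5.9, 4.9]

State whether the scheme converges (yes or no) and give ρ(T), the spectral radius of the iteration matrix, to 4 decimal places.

Diagonal D = diag(4.8, 7.8, -2.2); L, U strict lower/upper.
T_GS = -(D+L)⁻¹U: row 0 first, T[0,2] = -(-2.2)/(4.8) = +0.4583; later rows by forward substitution.
  T[0,:] = [+0.0000, +0.3333, +0.4583]
  T[1,:] = [+0.0000, +0.1453, -0.1592]
  T[2,:] = [+0.0000, -0.4658, -0.5752]
|roots of det(T-λI)|: 0.6666, 0.2366, 0.0000.
ρ = 0.6666; 0.6666 < 1 ⇒ converges.

yes, ρ = 0.6666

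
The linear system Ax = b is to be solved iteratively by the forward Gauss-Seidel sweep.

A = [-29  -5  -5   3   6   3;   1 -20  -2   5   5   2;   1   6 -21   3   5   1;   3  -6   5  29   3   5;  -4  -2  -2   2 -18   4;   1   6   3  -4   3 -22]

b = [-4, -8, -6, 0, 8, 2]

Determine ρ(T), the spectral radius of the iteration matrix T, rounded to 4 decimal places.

A = D + L + U where D = diag(-29, -20, -21, 29, -18, -22).
GS T = -(D+L)⁻¹U: row 0 first, T[0,5] = -(3)/(-29) = +0.1034; later rows by forward substitution.
  T[0,:] = [+0.0000  -0.1724  -0.1724  +0.1034  +0.2069  +0.1034]
  T[1,:] = [+0.0000  -0.0086  -0.1086  +0.2552  +0.2603  +0.1052]
  T[2,:] = [+0.0000  -0.0107  -0.0392  +0.2207  +0.3223  +0.0826]
  T[3,:] = [+0.0000  +0.0179  +0.0021  +0.0040  -0.1266  -0.1756]
  T[4,:] = [+0.0000  +0.0424  +0.0550  -0.0754  -0.1248  +0.1589]
  T[5,:] = [+0.0000  -0.0091  -0.0357  +0.0934  +0.1304  +0.0982]
|roots of det(T-λI)|: 0.3307, 0.1355, 0.1355, 0.0469, 0.0090, 0.0000.
spectral radius ρ = 0.3307; 0.3307 < 1, so it converges for any x₀.

0.3307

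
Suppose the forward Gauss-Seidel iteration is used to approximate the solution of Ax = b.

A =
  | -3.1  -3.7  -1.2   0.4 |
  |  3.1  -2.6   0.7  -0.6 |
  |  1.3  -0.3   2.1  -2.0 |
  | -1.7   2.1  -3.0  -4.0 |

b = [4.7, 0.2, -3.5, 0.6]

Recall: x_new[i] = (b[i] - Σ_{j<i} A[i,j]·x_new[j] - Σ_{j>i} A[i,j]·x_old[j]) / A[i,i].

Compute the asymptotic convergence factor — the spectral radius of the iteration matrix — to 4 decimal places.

1.3269

Diagonal D = diag(-3.1, -2.6, 2.1, -4); L, U strict lower/upper.
GS T = -(D+L)⁻¹U: row 0 first, T[0,2] = -(-1.2)/(-3.1) = -0.3871; later rows by forward substitution.
  T[0,:] = [+0.0000 -1.1935 -0.3871 +0.1290]
  T[1,:] = [+0.0000 -1.4231 -0.1923 -0.0769]
  T[2,:] = [+0.0000 +0.5356 +0.2122 +0.8615]
  T[3,:] = [+0.0000 -0.6415 -0.0956 -0.7414]
|λ(T)| sorted: 1.3269, 0.7552, 0.1298, 0.0000.
spectral radius ρ = 1.3269; 1.3269 > 1 ⇒ diverges.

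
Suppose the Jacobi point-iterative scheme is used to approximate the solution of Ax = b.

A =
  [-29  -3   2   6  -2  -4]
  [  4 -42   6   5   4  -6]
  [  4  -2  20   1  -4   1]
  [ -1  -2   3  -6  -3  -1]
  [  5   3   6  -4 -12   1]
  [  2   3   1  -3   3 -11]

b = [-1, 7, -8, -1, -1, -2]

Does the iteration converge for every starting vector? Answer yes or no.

yes

A = D + L + U where D = diag(-29, -42, 20, -6, -12, -11).
Jacobi T = -D⁻¹(L+U): T[5,0] = -(2)/(-11) = +0.1818; T[5,5] = 0.
  T[0,:] = [+0.0000  -0.1034  +0.0690  +0.2069  -0.0690  -0.1379]
  T[1,:] = [+0.0952  +0.0000  +0.1429  +0.1190  +0.0952  -0.1429]
  T[2,:] = [-0.2000  +0.1000  +0.0000  -0.0500  +0.2000  -0.0500]
  T[3,:] = [-0.1667  -0.3333  +0.5000  +0.0000  -0.5000  -0.1667]
  T[4,:] = [+0.4167  +0.2500  +0.5000  -0.3333  +0.0000  +0.0833]
  T[5,:] = [+0.1818  +0.2727  +0.0909  -0.2727  +0.2727  +0.0000]
|roots of det(T-λI)|: 0.5787, 0.4016, 0.4016, 0.3457, 0.1251, 0.0378.
spectral radius ρ = 0.5787; 0.5787 < 1 ⇒ converges.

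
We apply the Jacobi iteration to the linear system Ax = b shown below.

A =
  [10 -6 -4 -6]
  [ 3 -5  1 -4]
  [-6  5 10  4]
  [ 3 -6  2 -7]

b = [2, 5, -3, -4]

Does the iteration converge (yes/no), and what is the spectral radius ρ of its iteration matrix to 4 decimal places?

no, ρ = 1.2255

Write A = D+L+U with D = diag(10, -5, 10, -7).
T_J = -D⁻¹(L+U): T[2,0] = -(-6)/(10) = +0.6000; T[2,2] = 0.
  T[0,:] = [+0.0000 +0.6000 +0.4000 +0.6000]
  T[1,:] = [+0.6000 +0.0000 +0.2000 -0.8000]
  T[2,:] = [+0.6000 -0.5000 +0.0000 -0.4000]
  T[3,:] = [+0.4286 -0.8571 +0.2857 +0.0000]
eigenvalue magnitudes: 1.2255, 0.8061, 0.6667, 0.2473.
ρ = 1.2255; 1.2255 > 1: divergent.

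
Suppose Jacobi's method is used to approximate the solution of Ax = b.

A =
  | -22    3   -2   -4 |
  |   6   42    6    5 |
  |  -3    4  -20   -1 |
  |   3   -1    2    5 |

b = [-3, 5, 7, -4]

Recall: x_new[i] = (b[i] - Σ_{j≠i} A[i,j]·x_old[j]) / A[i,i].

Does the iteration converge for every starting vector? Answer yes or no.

Split A = D + L + U, D = diag(-22, 42, -20, 5).
Jacobi: T = -D⁻¹(L+U), T[2,3] = -(-1)/(-20) = -0.0500; T[2,2] = 0.
  T[0,:] = [+0.0000 +0.1364 -0.0909 -0.1818]
  T[1,:] = [-0.1429 +0.0000 -0.1429 -0.1190]
  T[2,:] = [-0.1500 +0.2000 +0.0000 -0.0500]
  T[3,:] = [-0.6000 +0.2000 -0.4000 +0.0000]
moduli |λ_i(T)| = 0.3262, 0.2670, 0.2670, 0.0866.
ρ = 0.3262; 0.3262 < 1, so it converges for any x₀.

yes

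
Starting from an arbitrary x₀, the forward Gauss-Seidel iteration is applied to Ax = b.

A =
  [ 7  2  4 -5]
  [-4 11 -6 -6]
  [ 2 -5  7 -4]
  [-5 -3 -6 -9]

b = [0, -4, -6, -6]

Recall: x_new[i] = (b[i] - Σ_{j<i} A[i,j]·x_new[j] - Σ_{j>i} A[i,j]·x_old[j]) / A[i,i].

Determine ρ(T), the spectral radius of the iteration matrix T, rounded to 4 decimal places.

1.3532

Diagonal D = diag(7, 11, 7, -9); L, U strict lower/upper.
GS T = -(D+L)⁻¹U: row 0 first, T[0,1] = -(2)/(7) = -0.2857; later rows by forward substitution.
  T[0,:] = [+0.0000  -0.2857  -0.5714  +0.7143]
  T[1,:] = [+0.0000  -0.1039  +0.3377  +0.8052]
  T[2,:] = [+0.0000  +0.0074  +0.4045  +0.9425]
  T[3,:] = [+0.0000  +0.1884  -0.0647  -1.2935]
|eigenvalues of T|: 1.3532, 0.4428, 0.0826, 0.0000.
ρ(T) = max|λ| = 1.3532; 1.3532 > 1 ⇒ diverges.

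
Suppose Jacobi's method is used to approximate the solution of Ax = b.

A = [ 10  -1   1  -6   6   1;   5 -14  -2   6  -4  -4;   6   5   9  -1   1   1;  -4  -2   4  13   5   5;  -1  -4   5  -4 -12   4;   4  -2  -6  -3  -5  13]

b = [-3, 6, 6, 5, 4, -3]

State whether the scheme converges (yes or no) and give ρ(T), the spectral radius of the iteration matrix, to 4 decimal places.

Diagonal D = diag(10, -14, 9, 13, -12, 13); L, U strict lower/upper.
Jacobi T = -D⁻¹(L+U): T[0,5] = -(1)/(10) = -0.1000; T[0,0] = 0.
  T[0,:] = [+0.0000 +0.1000 -0.1000 +0.6000 -0.6000 -0.1000]
  T[1,:] = [+0.3571 +0.0000 -0.1429 +0.4286 -0.2857 -0.2857]
  T[2,:] = [-0.6667 -0.5556 +0.0000 +0.1111 -0.1111 -0.1111]
  T[3,:] = [+0.3077 +0.1538 -0.3077 +0.0000 -0.3846 -0.3846]
  T[4,:] = [-0.0833 -0.3333 +0.4167 -0.3333 +0.0000 +0.3333]
  T[5,:] = [-0.3077 +0.1538 +0.4615 +0.2308 +0.3846 +0.0000]
|eigenvalues of T|: 1.3062, 0.6045, 0.6045, 0.4782, 0.4782, 0.2846.
ρ = 1.3062; 1.3062 > 1: divergent.

no, ρ = 1.3062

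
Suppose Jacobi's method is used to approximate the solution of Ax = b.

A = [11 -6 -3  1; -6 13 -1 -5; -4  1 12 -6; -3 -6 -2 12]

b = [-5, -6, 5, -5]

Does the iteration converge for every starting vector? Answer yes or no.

Diagonal D = diag(11, 13, 12, 12); L, U strict lower/upper.
T_J = -D⁻¹(L+U): T[3,2] = -(-2)/(12) = +0.1667; T[3,3] = 0.
  T[0,:] = [+0.0000, +0.5455, +0.2727, -0.0909]
  T[1,:] = [+0.4615, +0.0000, +0.0769, +0.3846]
  T[2,:] = [+0.3333, -0.0833, +0.0000, +0.5000]
  T[3,:] = [+0.2500, +0.5000, +0.1667, +0.0000]
moduli |λ_i(T)| = 0.8324, 0.7017, 0.1094, 0.1094.
ρ(T) = max|λ| = 0.8324; 0.8324 < 1 ⇒ converges.

yes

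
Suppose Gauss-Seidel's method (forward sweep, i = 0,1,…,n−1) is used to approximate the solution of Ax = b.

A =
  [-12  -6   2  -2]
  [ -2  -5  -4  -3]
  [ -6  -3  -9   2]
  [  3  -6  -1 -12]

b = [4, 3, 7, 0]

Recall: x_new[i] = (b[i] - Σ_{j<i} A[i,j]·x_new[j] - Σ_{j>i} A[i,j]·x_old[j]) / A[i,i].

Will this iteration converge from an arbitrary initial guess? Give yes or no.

yes

Split A = D + L + U, D = diag(-12, -5, -9, -12).
GS T = -(D+L)⁻¹U: row 0 first, T[0,3] = -(-2)/(-12) = -0.1667; later rows by forward substitution.
  T[0,:] = [+0.0000, -0.5000, +0.1667, -0.1667]
  T[1,:] = [+0.0000, +0.2000, -0.8667, -0.5333]
  T[2,:] = [+0.0000, +0.2667, +0.1778, +0.5111]
  T[3,:] = [+0.0000, -0.2472, +0.4602, +0.1824]
moduli |λ_i(T)| = 0.6591, 0.1836, 0.1836, 0.0000.
ρ = 0.6591; 0.6591 < 1 ⇒ converges.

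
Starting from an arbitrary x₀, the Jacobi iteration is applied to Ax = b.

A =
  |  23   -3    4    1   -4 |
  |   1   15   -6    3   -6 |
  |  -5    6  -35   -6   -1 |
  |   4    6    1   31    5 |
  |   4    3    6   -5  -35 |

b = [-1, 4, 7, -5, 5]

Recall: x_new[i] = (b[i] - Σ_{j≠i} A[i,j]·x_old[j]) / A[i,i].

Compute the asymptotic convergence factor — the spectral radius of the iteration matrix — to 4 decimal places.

Write A = D+L+U with D = diag(23, 15, -35, 31, -35).
Jacobi: T = -D⁻¹(L+U), T[3,2] = -(1)/(31) = -0.0323; T[3,3] = 0.
  T[0,:] = [+0.0000 +0.1304 -0.1739 -0.0435 +0.1739]
  T[1,:] = [-0.0667 +0.0000 +0.4000 -0.2000 +0.4000]
  T[2,:] = [-0.1429 +0.1714 +0.0000 -0.1714 -0.0286]
  T[3,:] = [-0.1290 -0.1935 -0.0323 +0.0000 -0.1613]
  T[4,:] = [+0.1143 +0.0857 +0.1714 -0.1429 +0.0000]
|roots of det(T-λI)|: 0.5133, 0.2803, 0.2803, 0.1736, 0.1614.
ρ = 0.5133; 0.5133 < 1: convergent.

0.5133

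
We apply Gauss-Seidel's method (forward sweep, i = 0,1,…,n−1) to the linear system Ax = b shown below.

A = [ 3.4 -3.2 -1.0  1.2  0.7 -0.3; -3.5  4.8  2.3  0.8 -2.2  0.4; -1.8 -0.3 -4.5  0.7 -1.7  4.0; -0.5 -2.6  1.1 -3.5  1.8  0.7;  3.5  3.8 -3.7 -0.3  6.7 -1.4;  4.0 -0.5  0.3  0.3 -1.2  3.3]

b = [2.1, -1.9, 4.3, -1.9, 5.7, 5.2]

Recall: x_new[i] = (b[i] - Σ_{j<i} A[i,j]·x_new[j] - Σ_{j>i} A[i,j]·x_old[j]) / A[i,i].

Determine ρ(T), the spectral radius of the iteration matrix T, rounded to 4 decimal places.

1.4066

Let D = diag(3.4, 4.8, -4.5, -3.5, 6.7, 3.3); L, U the strict triangles.
T_GS = -(D+L)⁻¹U: row 0 first, T[0,2] = -(-1)/(3.4) = +0.2941; later rows by forward substitution.
  T[0,:] = [+0.0000 +0.9412 +0.2941 -0.3529 -0.2059 +0.0882]
  T[1,:] = [+0.0000 +0.6863 -0.2647 -0.4240 +0.3082 -0.0190]
  T[2,:] = [+0.0000 -0.4222 -0.1000 +0.3250 -0.3160 +0.8549]
  T[3,:] = [+0.0000 -0.7770 +0.1232 +0.4675 +0.2154 +0.4702]
  T[4,:] = [+0.0000 -1.1488 -0.0532 +0.6253 -0.2321 +0.6668]
  T[5,:] = [+0.0000 -1.3456 -0.4181 +0.5189 +0.2210 +0.0122]
moduli |λ_i(T)| = 1.4066, 0.5860, 0.5860, 0.1376, 0.1376, 0.0000.
ρ = 1.4066; 1.4066 > 1 ⇒ diverges.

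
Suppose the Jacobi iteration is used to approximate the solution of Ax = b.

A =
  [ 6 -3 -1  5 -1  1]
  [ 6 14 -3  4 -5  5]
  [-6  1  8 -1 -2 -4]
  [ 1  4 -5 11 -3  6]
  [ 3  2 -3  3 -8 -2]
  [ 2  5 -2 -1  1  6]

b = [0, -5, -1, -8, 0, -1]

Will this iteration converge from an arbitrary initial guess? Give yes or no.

Diagonal D = diag(6, 14, 8, 11, -8, 6); L, U strict lower/upper.
Jacobi T = -D⁻¹(L+U): T[3,4] = -(-3)/(11) = +0.2727; T[3,3] = 0.
  T[0,:] = [+0.0000, +0.5000, +0.1667, -0.8333, +0.1667, -0.1667]
  T[1,:] = [-0.4286, +0.0000, +0.2143, -0.2857, +0.3571, -0.3571]
  T[2,:] = [+0.7500, -0.1250, +0.0000, +0.1250, +0.2500, +0.5000]
  T[3,:] = [-0.0909, -0.3636, +0.4545, +0.0000, +0.2727, -0.5455]
  T[4,:] = [+0.3750, +0.2500, -0.3750, +0.3750, +0.0000, -0.2500]
  T[5,:] = [-0.3333, -0.8333, +0.3333, +0.1667, -0.1667, +0.0000]
|roots of det(T-λI)|: 1.2061, 0.7149, 0.6457, 0.6457, 0.2797, 0.2797.
ρ = 1.2061; 1.2061 > 1: divergent.

no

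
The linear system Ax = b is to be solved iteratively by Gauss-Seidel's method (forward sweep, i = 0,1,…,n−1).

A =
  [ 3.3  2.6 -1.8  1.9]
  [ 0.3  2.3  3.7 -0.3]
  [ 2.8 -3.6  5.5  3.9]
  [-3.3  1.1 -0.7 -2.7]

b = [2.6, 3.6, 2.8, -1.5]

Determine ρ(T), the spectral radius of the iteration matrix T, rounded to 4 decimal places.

1.1695

Let D = diag(3.3, 2.3, 5.5, -2.7); L, U the strict triangles.
GS T = -(D+L)⁻¹U: row 0 first, T[0,3] = -(1.9)/(3.3) = -0.5758; later rows by forward substitution.
  T[0,:] = [+0.0000, -0.7879, +0.5455, -0.5758]
  T[1,:] = [+0.0000, +0.1028, -1.6798, +0.2055]
  T[2,:] = [+0.0000, +0.4684, -1.3772, -0.2814]
  T[3,:] = [+0.0000, +0.8834, -0.9940, +0.8604]
|λ(T)| sorted: 1.1695, 0.9692, 0.9692, 0.0000.
ρ = 1.1695; 1.1695 > 1 ⇒ diverges.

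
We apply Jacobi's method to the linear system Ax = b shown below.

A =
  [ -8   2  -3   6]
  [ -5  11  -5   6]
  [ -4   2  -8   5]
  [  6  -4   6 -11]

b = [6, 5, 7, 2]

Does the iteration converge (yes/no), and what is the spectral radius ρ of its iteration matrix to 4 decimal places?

A = D + L + U where D = diag(-8, 11, -8, -11).
Jacobi T = -D⁻¹(L+U): T[1,0] = -(-5)/(11) = +0.4545; T[1,1] = 0.
  T[0,:] = [+0.0000 +0.2500 -0.3750 +0.7500]
  T[1,:] = [+0.4545 +0.0000 +0.4545 -0.5455]
  T[2,:] = [-0.5000 +0.2500 +0.0000 +0.6250]
  T[3,:] = [+0.5455 -0.3636 +0.5455 +0.0000]
|roots of det(T-λI)|: 1.4138, 0.6565, 0.4480, 0.3093.
ρ(T) = max|λ| = 1.4138; 1.4138 > 1: divergent.

no, ρ = 1.4138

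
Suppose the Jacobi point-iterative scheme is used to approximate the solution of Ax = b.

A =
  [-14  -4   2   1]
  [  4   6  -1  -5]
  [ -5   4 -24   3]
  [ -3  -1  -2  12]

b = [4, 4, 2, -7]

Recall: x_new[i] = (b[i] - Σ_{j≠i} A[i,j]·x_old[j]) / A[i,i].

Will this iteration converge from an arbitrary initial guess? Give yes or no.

yes

A = D + L + U where D = diag(-14, 6, -24, 12).
Jacobi: T = -D⁻¹(L+U), T[1,3] = -(-5)/(6) = +0.8333; T[1,1] = 0.
  T[0,:] = [+0.0000 -0.2857 +0.1429 +0.0714]
  T[1,:] = [-0.6667 +0.0000 +0.1667 +0.8333]
  T[2,:] = [-0.2083 +0.1667 +0.0000 +0.1250]
  T[3,:] = [+0.2500 +0.0833 +0.1667 +0.0000]
eigenvalue magnitudes: 0.6190, 0.4879, 0.1503, 0.1503.
ρ(T) = max|λ| = 0.6190; 0.6190 < 1 ⇒ converges.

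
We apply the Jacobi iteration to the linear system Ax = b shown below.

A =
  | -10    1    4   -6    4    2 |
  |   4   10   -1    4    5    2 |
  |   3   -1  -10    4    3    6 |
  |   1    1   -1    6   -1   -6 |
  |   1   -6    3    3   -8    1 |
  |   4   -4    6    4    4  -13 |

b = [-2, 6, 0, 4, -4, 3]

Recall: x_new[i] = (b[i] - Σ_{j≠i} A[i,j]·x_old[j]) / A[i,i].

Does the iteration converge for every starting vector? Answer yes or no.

Diagonal D = diag(-10, 10, -10, 6, -8, -13); L, U strict lower/upper.
T_J = -D⁻¹(L+U): T[3,4] = -(-1)/(6) = +0.1667; T[3,3] = 0.
  T[0,:] = [+0.0000  +0.1000  +0.4000  -0.6000  +0.4000  +0.2000]
  T[1,:] = [-0.4000  +0.0000  +0.1000  -0.4000  -0.5000  -0.2000]
  T[2,:] = [+0.3000  -0.1000  +0.0000  +0.4000  +0.3000  +0.6000]
  T[3,:] = [-0.1667  -0.1667  +0.1667  +0.0000  +0.1667  +1.0000]
  T[4,:] = [+0.1250  -0.7500  +0.3750  +0.3750  +0.0000  +0.1250]
  T[5,:] = [+0.3077  -0.3077  +0.4615  +0.3077  +0.3077  +0.0000]
eigenvalue magnitudes: 1.4291, 0.7927, 0.7927, 0.3256, 0.2346, 0.1845.
ρ = 1.4291; 1.4291 > 1 ⇒ diverges.

no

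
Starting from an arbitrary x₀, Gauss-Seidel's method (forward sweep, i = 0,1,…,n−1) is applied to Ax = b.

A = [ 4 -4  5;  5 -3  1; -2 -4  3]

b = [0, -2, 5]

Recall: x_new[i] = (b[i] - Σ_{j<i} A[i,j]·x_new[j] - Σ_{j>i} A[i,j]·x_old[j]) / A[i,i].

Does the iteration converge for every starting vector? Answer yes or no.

A = D + L + U where D = diag(4, -3, 3).
T_GS = -(D+L)⁻¹U: row 0 first, T[0,2] = -(5)/(4) = -1.2500; later rows by forward substitution.
  T[0,:] = [+0.0000  +1.0000  -1.2500]
  T[1,:] = [+0.0000  +1.6667  -1.7500]
  T[2,:] = [+0.0000  +2.8889  -3.1667]
|roots of det(T-λI)|: 1.6358, 0.1358, 0.0000.
ρ(T) = max|λ| = 1.6358; 1.6358 > 1, so it fails to converge.

no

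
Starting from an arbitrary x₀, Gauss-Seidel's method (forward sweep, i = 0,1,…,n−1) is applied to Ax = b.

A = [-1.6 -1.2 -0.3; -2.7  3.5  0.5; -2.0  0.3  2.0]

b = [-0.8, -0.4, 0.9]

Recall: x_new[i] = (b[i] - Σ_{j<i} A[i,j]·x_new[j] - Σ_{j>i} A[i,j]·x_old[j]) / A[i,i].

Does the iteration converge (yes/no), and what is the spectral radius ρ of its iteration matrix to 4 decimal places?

A = D + L + U where D = diag(-1.6, 3.5, 2).
GS T = -(D+L)⁻¹U: row 0 first, T[0,2] = -(-0.3)/(-1.6) = -0.1875; later rows by forward substitution.
  T[0,:] = [+0.0000 -0.7500 -0.1875]
  T[1,:] = [+0.0000 -0.5786 -0.2875]
  T[2,:] = [+0.0000 -0.6632 -0.1444]
|roots of det(T-λI)|: 0.8491, 0.1262, 0.0000.
spectral radius ρ = 0.8491; 0.8491 < 1: convergent.

yes, ρ = 0.8491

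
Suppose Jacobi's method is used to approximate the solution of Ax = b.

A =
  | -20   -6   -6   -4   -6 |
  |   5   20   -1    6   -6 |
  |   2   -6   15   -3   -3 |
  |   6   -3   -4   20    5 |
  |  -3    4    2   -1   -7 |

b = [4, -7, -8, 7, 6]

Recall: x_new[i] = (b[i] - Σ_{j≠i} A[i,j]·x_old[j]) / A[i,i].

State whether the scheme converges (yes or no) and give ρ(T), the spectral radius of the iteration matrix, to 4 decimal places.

Diagonal D = diag(-20, 20, 15, 20, -7); L, U strict lower/upper.
Jacobi: T = -D⁻¹(L+U), T[2,4] = -(-3)/(15) = +0.2000; T[2,2] = 0.
  T[0,:] = [+0.0000  -0.3000  -0.3000  -0.2000  -0.3000]
  T[1,:] = [-0.2500  +0.0000  +0.0500  -0.3000  +0.3000]
  T[2,:] = [-0.1333  +0.4000  +0.0000  +0.2000  +0.2000]
  T[3,:] = [-0.3000  +0.1500  +0.2000  +0.0000  -0.2500]
  T[4,:] = [-0.4286  +0.5714  +0.2857  -0.1429  +0.0000]
moduli |λ_i(T)| = 0.8465, 0.4872, 0.3025, 0.3025, 0.2267.
spectral radius ρ = 0.8465; 0.8465 < 1, so it converges for any x₀.

yes, ρ = 0.8465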